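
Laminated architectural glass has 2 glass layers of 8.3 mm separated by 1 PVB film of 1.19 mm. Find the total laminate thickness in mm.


Total thickness = glass contribution + PVB contribution
  Glass: 2 * 8.3 = 16.6 mm
  PVB: 1 * 1.19 = 1.19 mm
  Total = 16.6 + 1.19 = 17.79 mm

17.79 mm


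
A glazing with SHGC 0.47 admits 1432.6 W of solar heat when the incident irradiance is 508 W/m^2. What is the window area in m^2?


Rearrange Q = Area * SHGC * Irradiance:
  Area = Q / (SHGC * Irradiance)
  Area = 1432.6 / (0.47 * 508) = 6.0 m^2

6.0 m^2


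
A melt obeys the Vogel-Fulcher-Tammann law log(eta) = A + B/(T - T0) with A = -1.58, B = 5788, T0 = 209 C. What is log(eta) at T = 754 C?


VFT equation: log(eta) = A + B / (T - T0)
  T - T0 = 754 - 209 = 545
  B / (T - T0) = 5788 / 545 = 10.62
  log(eta) = -1.58 + 10.62 = 9.04

9.04


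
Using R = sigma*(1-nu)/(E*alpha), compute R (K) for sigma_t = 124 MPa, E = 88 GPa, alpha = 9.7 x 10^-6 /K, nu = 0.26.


Thermal shock resistance: R = sigma * (1 - nu) / (E * alpha)
  Numerator = 124 * (1 - 0.26) = 91.76
  Denominator = 88 * 1000 * (9.7 x 10^-6) = 0.8536
  R = 91.76 / 0.8536 = 107.5 K

107.5 K


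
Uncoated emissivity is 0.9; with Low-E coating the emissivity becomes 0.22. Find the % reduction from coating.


Percentage reduction = (1 - coated/uncoated) * 100
  Ratio = 0.22 / 0.9 = 0.2444
  Reduction = (1 - 0.2444) * 100 = 75.6%

75.6%


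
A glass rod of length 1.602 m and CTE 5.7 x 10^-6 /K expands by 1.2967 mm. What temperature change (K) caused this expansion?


Rearrange dL = alpha * L0 * dT for dT:
  dT = dL / (alpha * L0)
  dL (m) = 1.2967 / 1000 = 0.0012967
  dT = 0.0012967 / ((5.7 x 10^-6) * 1.602) = 142.0 K

142.0 K


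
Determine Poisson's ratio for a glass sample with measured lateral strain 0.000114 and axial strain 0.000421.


Poisson's ratio: nu = lateral strain / axial strain
  nu = 0.000114 / 0.000421 = 0.2708

0.2708


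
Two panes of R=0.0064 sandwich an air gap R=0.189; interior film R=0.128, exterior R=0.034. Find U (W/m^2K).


Total thermal resistance (series):
  R_total = R_in + R_glass + R_air + R_glass + R_out
  R_total = 0.128 + 0.0064 + 0.189 + 0.0064 + 0.034 = 0.3638 m^2K/W
U-value = 1 / R_total = 1 / 0.3638 = 2.749 W/m^2K

2.749 W/m^2K


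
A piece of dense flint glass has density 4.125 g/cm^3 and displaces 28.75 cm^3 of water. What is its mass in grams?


Rearrange rho = m / V:
  m = rho * V
  m = 4.125 * 28.75 = 118.594 g

118.594 g


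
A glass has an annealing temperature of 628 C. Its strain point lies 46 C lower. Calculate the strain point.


Strain point = annealing point - difference:
  T_strain = 628 - 46 = 582 C

582 C


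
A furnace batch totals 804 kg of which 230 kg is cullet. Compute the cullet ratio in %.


Cullet ratio = (cullet mass / total batch mass) * 100
  Ratio = 230 / 804 * 100 = 28.61%

28.61%


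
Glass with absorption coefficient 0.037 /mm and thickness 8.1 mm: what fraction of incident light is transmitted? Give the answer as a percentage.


Beer-Lambert law: T = exp(-alpha * thickness)
  exponent = -0.037 * 8.1 = -0.2997
  T = exp(-0.2997) = 0.741
  Percentage = 0.741 * 100 = 74.1%

74.1%


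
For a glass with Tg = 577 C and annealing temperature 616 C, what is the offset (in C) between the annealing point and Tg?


Offset = T_anneal - Tg:
  offset = 616 - 577 = 39 C

39 C


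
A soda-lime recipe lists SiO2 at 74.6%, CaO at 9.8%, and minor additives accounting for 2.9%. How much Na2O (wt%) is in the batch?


Pieces sum to 100%:
  Na2O = 100 - (SiO2 + CaO + others)
  Na2O = 100 - (74.6 + 9.8 + 2.9) = 12.7%

12.7%


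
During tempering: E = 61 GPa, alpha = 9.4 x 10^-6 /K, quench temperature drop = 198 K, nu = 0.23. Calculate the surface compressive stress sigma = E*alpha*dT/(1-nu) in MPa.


Tempering stress: sigma = E * alpha * dT / (1 - nu)
  E (MPa) = 61 * 1000 = 61000
  Numerator = 61000 * (9.4 x 10^-6) * 198 = 113.5332
  Denominator = 1 - 0.23 = 0.77
  sigma = 113.5332 / 0.77 = 147.4 MPa

147.4 MPa


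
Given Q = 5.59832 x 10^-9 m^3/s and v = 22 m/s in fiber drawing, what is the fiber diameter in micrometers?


Cross-sectional area from continuity:
  A = Q / v = 5.59832 x 10^-9 / 22 = 2.544691 x 10^-10 m^2
Diameter from circular cross-section:
  d = sqrt(4A / pi) * 10^6 (m -> um)
  d = sqrt(4 * 2.544691 x 10^-10 / pi) * 10^6 = 18.0 um

18.0 um


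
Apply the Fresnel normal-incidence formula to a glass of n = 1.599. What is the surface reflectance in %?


Fresnel reflectance at normal incidence:
  R = ((n - 1)/(n + 1))^2
  (n - 1)/(n + 1) = (1.599 - 1)/(1.599 + 1) = 0.230473
  R = 0.230473^2 = 0.0531178
  R(%) = 0.0531178 * 100 = 5.312%

5.312%


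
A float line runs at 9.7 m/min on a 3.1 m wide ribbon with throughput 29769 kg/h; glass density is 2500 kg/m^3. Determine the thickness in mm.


Ribbon cross-section from mass balance:
  Volume rate = throughput / density = 29769 / 2500 = 11.9076 m^3/h
  thickness = volume rate / (speed * 60 * width), i.e.
  thickness = throughput / (60 * speed * width * density) * 1000
  thickness = 29769 / (60 * 9.7 * 3.1 * 2500) * 1000 = 6.6 mm

6.6 mm


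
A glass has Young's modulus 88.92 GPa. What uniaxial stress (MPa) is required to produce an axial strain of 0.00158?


Rearrange E = sigma / epsilon:
  sigma = E * epsilon
  E (MPa) = 88.92 * 1000 = 88920
  sigma = 88920 * 0.00158 = 140.49 MPa

140.49 MPa


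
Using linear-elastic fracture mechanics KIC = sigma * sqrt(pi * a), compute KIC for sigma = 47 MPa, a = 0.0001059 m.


Fracture toughness: KIC = sigma * sqrt(pi * a)
  pi * a = pi * 0.0001059 = 0.000332695
  sqrt(pi * a) = 0.01824
  KIC = 47 * 0.01824 = 0.857 MPa*sqrt(m)

0.857 MPa*sqrt(m)


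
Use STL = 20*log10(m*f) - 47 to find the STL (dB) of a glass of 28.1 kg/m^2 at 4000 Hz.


Mass law: STL = 20 * log10(m * f) - 47
  m * f = 28.1 * 4000 = 112400
  log10(112400) = 5.05077
  STL = 20 * 5.05077 - 47 = 101.0154 - 47 = 54.0 dB

54.0 dB


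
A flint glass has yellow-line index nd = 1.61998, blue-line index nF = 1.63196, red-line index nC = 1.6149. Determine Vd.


Abbe number formula: Vd = (nd - 1) / (nF - nC)
  nd - 1 = 1.61998 - 1 = 0.61998
  nF - nC = 1.63196 - 1.6149 = 0.01706
  Vd = 0.61998 / 0.01706 = 36.34

36.34


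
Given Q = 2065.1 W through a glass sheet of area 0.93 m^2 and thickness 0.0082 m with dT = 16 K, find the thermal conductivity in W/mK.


Fourier's law rearranged: k = Q * t / (A * dT)
  Numerator = 2065.1 * 0.0082 = 16.93382
  Denominator = 0.93 * 16 = 14.88
  k = 16.93382 / 14.88 = 1.138 W/mK

1.138 W/mK


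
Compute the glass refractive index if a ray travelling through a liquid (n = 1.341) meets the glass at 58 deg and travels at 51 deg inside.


Apply Snell's law: n1 * sin(theta1) = n2 * sin(theta2)
  n2 = n1 * sin(theta1) / sin(theta2)
  sin(58) = 0.848048
  sin(51) = 0.777146
  n2 = 1.341 * 0.848048 / 0.777146 = 1.4633

1.4633


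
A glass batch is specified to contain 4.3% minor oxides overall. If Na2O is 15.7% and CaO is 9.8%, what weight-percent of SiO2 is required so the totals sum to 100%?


Known pieces sum to 100%:
  SiO2 = 100 - (others + Na2O + CaO)
  SiO2 = 100 - (4.3 + 15.7 + 9.8) = 70.2%

70.2%


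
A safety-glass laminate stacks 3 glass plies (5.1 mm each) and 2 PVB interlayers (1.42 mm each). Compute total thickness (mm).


Total thickness = glass contribution + PVB contribution
  Glass: 3 * 5.1 = 15.3 mm
  PVB: 2 * 1.42 = 2.84 mm
  Total = 15.3 + 2.84 = 18.14 mm

18.14 mm


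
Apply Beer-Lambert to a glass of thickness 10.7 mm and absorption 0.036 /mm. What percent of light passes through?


Beer-Lambert law: T = exp(-alpha * thickness)
  exponent = -0.036 * 10.7 = -0.3852
  T = exp(-0.3852) = 0.6803
  Percentage = 0.6803 * 100 = 68.03%

68.03%


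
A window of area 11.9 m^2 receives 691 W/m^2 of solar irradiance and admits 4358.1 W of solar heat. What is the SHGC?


Rearrange Q = Area * SHGC * Irradiance:
  SHGC = Q / (Area * Irradiance)
  SHGC = 4358.1 / (11.9 * 691) = 0.53

0.53


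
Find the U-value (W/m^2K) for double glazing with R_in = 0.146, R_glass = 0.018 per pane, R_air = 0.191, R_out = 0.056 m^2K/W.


Total thermal resistance (series):
  R_total = R_in + R_glass + R_air + R_glass + R_out
  R_total = 0.146 + 0.018 + 0.191 + 0.018 + 0.056 = 0.429 m^2K/W
U-value = 1 / R_total = 1 / 0.429 = 2.331 W/m^2K

2.331 W/m^2K


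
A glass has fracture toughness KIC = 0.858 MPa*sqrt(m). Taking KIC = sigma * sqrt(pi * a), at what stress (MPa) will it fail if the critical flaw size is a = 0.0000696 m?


Rearrange KIC = sigma * sqrt(pi * a):
  sigma = KIC / sqrt(pi * a)
  sqrt(pi * 0.0000696) = 0.014787
  sigma = 0.858 / 0.014787 = 58.02 MPa

58.02 MPa


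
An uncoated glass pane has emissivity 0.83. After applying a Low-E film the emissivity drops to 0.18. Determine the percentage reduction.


Percentage reduction = (1 - coated/uncoated) * 100
  Ratio = 0.18 / 0.83 = 0.2169
  Reduction = (1 - 0.2169) * 100 = 78.3%

78.3%


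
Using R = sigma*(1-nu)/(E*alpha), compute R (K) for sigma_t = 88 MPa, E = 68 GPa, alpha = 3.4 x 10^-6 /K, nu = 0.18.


Thermal shock resistance: R = sigma * (1 - nu) / (E * alpha)
  Numerator = 88 * (1 - 0.18) = 72.16
  Denominator = 68 * 1000 * (3.4 x 10^-6) = 0.2312
  R = 72.16 / 0.2312 = 312.1 K

312.1 K


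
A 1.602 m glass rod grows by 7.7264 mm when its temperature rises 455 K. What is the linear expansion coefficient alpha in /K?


Rearrange dL = alpha * L0 * dT for alpha:
  alpha = dL / (L0 * dT)
  alpha = (7.7264 / 1000) / (1.602 * 455) = 0.0000106 /K = 1.06 x 10^-5 /K

1.06 x 10^-5 /K


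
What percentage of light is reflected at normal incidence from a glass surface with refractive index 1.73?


Fresnel reflectance at normal incidence:
  R = ((n - 1)/(n + 1))^2
  (n - 1)/(n + 1) = (1.73 - 1)/(1.73 + 1) = 0.267399
  R = 0.267399^2 = 0.0715022
  R(%) = 0.0715022 * 100 = 7.15%

7.15%


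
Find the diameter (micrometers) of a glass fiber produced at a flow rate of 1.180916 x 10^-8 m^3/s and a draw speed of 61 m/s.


Cross-sectional area from continuity:
  A = Q / v = 1.180916 x 10^-8 / 61 = 1.935928 x 10^-10 m^2
Diameter from circular cross-section:
  d = sqrt(4A / pi) * 10^6 (m -> um)
  d = sqrt(4 * 1.935928 x 10^-10 / pi) * 10^6 = 15.7 um

15.7 um


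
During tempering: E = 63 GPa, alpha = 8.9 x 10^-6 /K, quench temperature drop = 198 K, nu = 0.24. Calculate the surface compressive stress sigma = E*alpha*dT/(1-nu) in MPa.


Tempering stress: sigma = E * alpha * dT / (1 - nu)
  E (MPa) = 63 * 1000 = 63000
  Numerator = 63000 * (8.9 x 10^-6) * 198 = 111.0186
  Denominator = 1 - 0.24 = 0.76
  sigma = 111.0186 / 0.76 = 146.1 MPa

146.1 MPa


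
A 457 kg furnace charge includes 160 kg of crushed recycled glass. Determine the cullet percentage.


Cullet ratio = (cullet mass / total batch mass) * 100
  Ratio = 160 / 457 * 100 = 35.01%

35.01%


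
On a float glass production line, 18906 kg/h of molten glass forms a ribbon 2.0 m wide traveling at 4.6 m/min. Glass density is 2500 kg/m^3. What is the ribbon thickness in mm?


Ribbon cross-section from mass balance:
  Volume rate = throughput / density = 18906 / 2500 = 7.5624 m^3/h
  thickness = volume rate / (speed * 60 * width), i.e.
  thickness = throughput / (60 * speed * width * density) * 1000
  thickness = 18906 / (60 * 4.6 * 2.0 * 2500) * 1000 = 13.7 mm

13.7 mm


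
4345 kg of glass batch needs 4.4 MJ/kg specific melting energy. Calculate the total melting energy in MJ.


Total energy = mass * specific energy
  E = 4345 * 4.4 = 19118 MJ

19118 MJ


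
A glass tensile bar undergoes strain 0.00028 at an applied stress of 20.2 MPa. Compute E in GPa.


Young's modulus: E = stress / strain
  E = 20.2 MPa / 0.00028 = 72142.86 MPa
Convert to GPa: 72142.86 / 1000 = 72.14 GPa

72.14 GPa


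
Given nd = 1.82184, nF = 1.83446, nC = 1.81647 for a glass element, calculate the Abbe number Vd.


Abbe number formula: Vd = (nd - 1) / (nF - nC)
  nd - 1 = 1.82184 - 1 = 0.82184
  nF - nC = 1.83446 - 1.81647 = 0.01799
  Vd = 0.82184 / 0.01799 = 45.68

45.68


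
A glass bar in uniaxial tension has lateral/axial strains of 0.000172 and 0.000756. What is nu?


Poisson's ratio: nu = lateral strain / axial strain
  nu = 0.000172 / 0.000756 = 0.2275

0.2275


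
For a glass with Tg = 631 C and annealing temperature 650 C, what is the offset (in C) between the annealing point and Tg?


Offset = T_anneal - Tg:
  offset = 650 - 631 = 19 C

19 C


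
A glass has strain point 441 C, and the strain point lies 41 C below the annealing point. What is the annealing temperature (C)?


T_anneal = T_strain + gap:
  T_anneal = 441 + 41 = 482 C

482 C


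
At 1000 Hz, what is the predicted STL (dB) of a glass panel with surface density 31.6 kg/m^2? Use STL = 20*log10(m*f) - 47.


Mass law: STL = 20 * log10(m * f) - 47
  m * f = 31.6 * 1000 = 31600
  log10(31600) = 4.49969
  STL = 20 * 4.49969 - 47 = 89.9938 - 47 = 43.0 dB

43.0 dB


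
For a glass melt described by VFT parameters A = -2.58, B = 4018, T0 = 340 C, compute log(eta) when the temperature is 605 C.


VFT equation: log(eta) = A + B / (T - T0)
  T - T0 = 605 - 340 = 265
  B / (T - T0) = 4018 / 265 = 15.162
  log(eta) = -2.58 + 15.162 = 12.582

12.582


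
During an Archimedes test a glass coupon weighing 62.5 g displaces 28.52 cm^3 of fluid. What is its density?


Use the definition of density:
  rho = mass / volume
  rho = 62.5 / 28.52 = 2.191 g/cm^3

2.191 g/cm^3


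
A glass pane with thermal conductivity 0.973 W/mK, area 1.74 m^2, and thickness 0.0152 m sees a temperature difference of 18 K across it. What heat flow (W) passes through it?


Fourier's law: Q = k * A * dT / t
  Q = 0.973 * 1.74 * 18 / 0.0152
  Q = 30.47436 / 0.0152 = 2004.9 W

2004.9 W


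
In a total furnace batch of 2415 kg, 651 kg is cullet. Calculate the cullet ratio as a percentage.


Cullet ratio = (cullet mass / total batch mass) * 100
  Ratio = 651 / 2415 * 100 = 26.96%

26.96%


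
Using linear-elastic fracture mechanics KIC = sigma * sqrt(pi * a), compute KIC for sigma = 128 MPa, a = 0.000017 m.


Fracture toughness: KIC = sigma * sqrt(pi * a)
  pi * a = pi * 0.000017 = 0.000053407
  sqrt(pi * a) = 0.007308
  KIC = 128 * 0.007308 = 0.935 MPa*sqrt(m)

0.935 MPa*sqrt(m)


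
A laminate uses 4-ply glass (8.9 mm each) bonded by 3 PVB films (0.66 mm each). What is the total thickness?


Total thickness = glass contribution + PVB contribution
  Glass: 4 * 8.9 = 35.6 mm
  PVB: 3 * 0.66 = 1.98 mm
  Total = 35.6 + 1.98 = 37.58 mm

37.58 mm


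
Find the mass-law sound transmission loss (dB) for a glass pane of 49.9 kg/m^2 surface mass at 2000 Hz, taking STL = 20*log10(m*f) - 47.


Mass law: STL = 20 * log10(m * f) - 47
  m * f = 49.9 * 2000 = 99800
  log10(99800) = 4.99913
  STL = 20 * 4.99913 - 47 = 99.9826 - 47 = 53.0 dB

53.0 dB


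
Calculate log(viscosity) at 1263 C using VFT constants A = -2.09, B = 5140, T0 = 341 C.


VFT equation: log(eta) = A + B / (T - T0)
  T - T0 = 1263 - 341 = 922
  B / (T - T0) = 5140 / 922 = 5.575
  log(eta) = -2.09 + 5.575 = 3.485

3.485


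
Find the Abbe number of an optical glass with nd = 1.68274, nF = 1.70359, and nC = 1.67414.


Abbe number formula: Vd = (nd - 1) / (nF - nC)
  nd - 1 = 1.68274 - 1 = 0.68274
  nF - nC = 1.70359 - 1.67414 = 0.02945
  Vd = 0.68274 / 0.02945 = 23.18

23.18


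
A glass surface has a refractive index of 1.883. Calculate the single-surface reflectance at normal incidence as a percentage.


Fresnel reflectance at normal incidence:
  R = ((n - 1)/(n + 1))^2
  (n - 1)/(n + 1) = (1.883 - 1)/(1.883 + 1) = 0.306278
  R = 0.306278^2 = 0.0938062
  R(%) = 0.0938062 * 100 = 9.381%

9.381%


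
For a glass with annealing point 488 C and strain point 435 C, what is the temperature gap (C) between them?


Gap = T_anneal - T_strain:
  gap = 488 - 435 = 53 C

53 C


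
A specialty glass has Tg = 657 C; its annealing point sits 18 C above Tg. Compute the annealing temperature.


The annealing temperature is Tg plus the offset:
  T_anneal = 657 + 18 = 675 C

675 C


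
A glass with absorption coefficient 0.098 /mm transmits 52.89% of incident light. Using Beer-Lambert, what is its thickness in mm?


Rearrange T = exp(-alpha * thickness):
  thickness = -ln(T) / alpha
  T = 52.89/100 = 0.5289
  ln(T) = -0.63696
  -ln(T) = 0.63696
  thickness = 0.63696 / 0.098 = 6.5 mm

6.5 mm


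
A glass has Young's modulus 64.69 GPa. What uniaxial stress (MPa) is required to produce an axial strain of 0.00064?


Rearrange E = sigma / epsilon:
  sigma = E * epsilon
  E (MPa) = 64.69 * 1000 = 64690
  sigma = 64690 * 0.00064 = 41.4 MPa

41.4 MPa


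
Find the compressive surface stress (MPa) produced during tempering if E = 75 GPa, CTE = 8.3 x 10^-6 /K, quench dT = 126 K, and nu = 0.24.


Tempering stress: sigma = E * alpha * dT / (1 - nu)
  E (MPa) = 75 * 1000 = 75000
  Numerator = 75000 * (8.3 x 10^-6) * 126 = 78.435
  Denominator = 1 - 0.24 = 0.76
  sigma = 78.435 / 0.76 = 103.2 MPa

103.2 MPa


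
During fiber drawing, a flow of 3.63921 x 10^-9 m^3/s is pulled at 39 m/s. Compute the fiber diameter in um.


Cross-sectional area from continuity:
  A = Q / v = 3.63921 x 10^-9 / 39 = 9.331308 x 10^-11 m^2
Diameter from circular cross-section:
  d = sqrt(4A / pi) * 10^6 (m -> um)
  d = sqrt(4 * 9.331308 x 10^-11 / pi) * 10^6 = 10.9 um

10.9 um


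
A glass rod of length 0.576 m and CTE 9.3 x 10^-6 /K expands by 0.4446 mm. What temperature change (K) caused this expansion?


Rearrange dL = alpha * L0 * dT for dT:
  dT = dL / (alpha * L0)
  dL (m) = 0.4446 / 1000 = 0.0004446
  dT = 0.0004446 / ((9.3 x 10^-6) * 0.576) = 83.0 K

83.0 K


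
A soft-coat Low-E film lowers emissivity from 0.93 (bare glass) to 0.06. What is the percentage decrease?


Percentage reduction = (1 - coated/uncoated) * 100
  Ratio = 0.06 / 0.93 = 0.0645
  Reduction = (1 - 0.0645) * 100 = 93.5%

93.5%


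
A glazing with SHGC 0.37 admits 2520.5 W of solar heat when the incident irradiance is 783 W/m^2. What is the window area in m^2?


Rearrange Q = Area * SHGC * Irradiance:
  Area = Q / (SHGC * Irradiance)
  Area = 2520.5 / (0.37 * 783) = 8.7 m^2

8.7 m^2


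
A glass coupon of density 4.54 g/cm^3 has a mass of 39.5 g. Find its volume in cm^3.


Rearrange rho = m / V:
  V = m / rho
  V = 39.5 / 4.54 = 8.7 cm^3

8.7 cm^3


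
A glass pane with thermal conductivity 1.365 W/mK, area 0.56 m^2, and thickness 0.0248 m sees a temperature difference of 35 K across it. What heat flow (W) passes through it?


Fourier's law: Q = k * A * dT / t
  Q = 1.365 * 0.56 * 35 / 0.0248
  Q = 26.754 / 0.0248 = 1078.8 W

1078.8 W


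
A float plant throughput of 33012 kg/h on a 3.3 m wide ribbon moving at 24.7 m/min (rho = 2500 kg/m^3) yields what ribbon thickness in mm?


Ribbon cross-section from mass balance:
  Volume rate = throughput / density = 33012 / 2500 = 13.2048 m^3/h
  thickness = volume rate / (speed * 60 * width), i.e.
  thickness = throughput / (60 * speed * width * density) * 1000
  thickness = 33012 / (60 * 24.7 * 3.3 * 2500) * 1000 = 2.7 mm

2.7 mm


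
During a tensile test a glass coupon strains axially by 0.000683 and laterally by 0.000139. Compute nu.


Poisson's ratio: nu = lateral strain / axial strain
  nu = 0.000139 / 0.000683 = 0.2035

0.2035


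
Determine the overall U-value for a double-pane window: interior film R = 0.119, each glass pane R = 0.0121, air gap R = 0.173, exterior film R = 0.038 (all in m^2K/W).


Total thermal resistance (series):
  R_total = R_in + R_glass + R_air + R_glass + R_out
  R_total = 0.119 + 0.0121 + 0.173 + 0.0121 + 0.038 = 0.3542 m^2K/W
U-value = 1 / R_total = 1 / 0.3542 = 2.823 W/m^2K

2.823 W/m^2K


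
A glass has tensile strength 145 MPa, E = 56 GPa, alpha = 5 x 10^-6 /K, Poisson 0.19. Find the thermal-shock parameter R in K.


Thermal shock resistance: R = sigma * (1 - nu) / (E * alpha)
  Numerator = 145 * (1 - 0.19) = 117.45
  Denominator = 56 * 1000 * (5 x 10^-6) = 0.28
  R = 117.45 / 0.28 = 419.5 K

419.5 K


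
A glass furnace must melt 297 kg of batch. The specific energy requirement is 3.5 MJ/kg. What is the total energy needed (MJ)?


Total energy = mass * specific energy
  E = 297 * 3.5 = 1039.5 MJ

1039.5 MJ


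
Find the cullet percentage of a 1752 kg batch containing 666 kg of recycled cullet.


Cullet ratio = (cullet mass / total batch mass) * 100
  Ratio = 666 / 1752 * 100 = 38.01%

38.01%


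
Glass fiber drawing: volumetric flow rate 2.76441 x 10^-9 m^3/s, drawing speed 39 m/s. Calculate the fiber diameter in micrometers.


Cross-sectional area from continuity:
  A = Q / v = 2.76441 x 10^-9 / 39 = 7.088231 x 10^-11 m^2
Diameter from circular cross-section:
  d = sqrt(4A / pi) * 10^6 (m -> um)
  d = sqrt(4 * 7.088231 x 10^-11 / pi) * 10^6 = 9.5 um

9.5 um


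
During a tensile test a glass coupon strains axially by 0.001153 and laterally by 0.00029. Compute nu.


Poisson's ratio: nu = lateral strain / axial strain
  nu = 0.00029 / 0.001153 = 0.2515

0.2515


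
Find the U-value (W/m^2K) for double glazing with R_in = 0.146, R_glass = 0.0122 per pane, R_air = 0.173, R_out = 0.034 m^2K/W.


Total thermal resistance (series):
  R_total = R_in + R_glass + R_air + R_glass + R_out
  R_total = 0.146 + 0.0122 + 0.173 + 0.0122 + 0.034 = 0.3774 m^2K/W
U-value = 1 / R_total = 1 / 0.3774 = 2.65 W/m^2K

2.65 W/m^2K


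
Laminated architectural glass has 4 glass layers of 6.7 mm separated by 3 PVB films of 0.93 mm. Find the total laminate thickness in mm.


Total thickness = glass contribution + PVB contribution
  Glass: 4 * 6.7 = 26.8 mm
  PVB: 3 * 0.93 = 2.79 mm
  Total = 26.8 + 2.79 = 29.59 mm

29.59 mm


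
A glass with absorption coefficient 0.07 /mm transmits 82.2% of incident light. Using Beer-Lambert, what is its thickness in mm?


Rearrange T = exp(-alpha * thickness):
  thickness = -ln(T) / alpha
  T = 82.2/100 = 0.822
  ln(T) = -0.19601
  -ln(T) = 0.19601
  thickness = 0.19601 / 0.07 = 2.8 mm

2.8 mm


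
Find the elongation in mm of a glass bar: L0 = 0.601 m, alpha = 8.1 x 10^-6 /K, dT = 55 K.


Thermal expansion formula: dL = alpha * L0 * dT
  dL = (8.1 x 10^-6) * 0.601 * 55 = 0.00026775 m
Convert to mm: 0.00026775 * 1000 = 0.2677 mm

0.2677 mm


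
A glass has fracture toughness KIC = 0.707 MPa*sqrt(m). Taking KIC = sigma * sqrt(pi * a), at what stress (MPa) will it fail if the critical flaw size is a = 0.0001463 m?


Rearrange KIC = sigma * sqrt(pi * a):
  sigma = KIC / sqrt(pi * a)
  sqrt(pi * 0.0001463) = 0.021439
  sigma = 0.707 / 0.021439 = 32.98 MPa

32.98 MPa


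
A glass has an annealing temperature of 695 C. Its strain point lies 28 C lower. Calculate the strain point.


Strain point = annealing point - difference:
  T_strain = 695 - 28 = 667 C

667 C


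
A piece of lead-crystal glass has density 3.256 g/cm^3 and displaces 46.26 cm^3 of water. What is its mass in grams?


Rearrange rho = m / V:
  m = rho * V
  m = 3.256 * 46.26 = 150.623 g

150.623 g


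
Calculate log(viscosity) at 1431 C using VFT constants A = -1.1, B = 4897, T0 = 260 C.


VFT equation: log(eta) = A + B / (T - T0)
  T - T0 = 1431 - 260 = 1171
  B / (T - T0) = 4897 / 1171 = 4.182
  log(eta) = -1.1 + 4.182 = 3.082

3.082


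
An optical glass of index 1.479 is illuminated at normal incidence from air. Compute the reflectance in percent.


Fresnel reflectance at normal incidence:
  R = ((n - 1)/(n + 1))^2
  (n - 1)/(n + 1) = (1.479 - 1)/(1.479 + 1) = 0.193223
  R = 0.193223^2 = 0.0373351
  R(%) = 0.0373351 * 100 = 3.734%

3.734%


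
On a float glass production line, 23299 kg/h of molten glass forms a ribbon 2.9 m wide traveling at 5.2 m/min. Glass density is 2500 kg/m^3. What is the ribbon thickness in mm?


Ribbon cross-section from mass balance:
  Volume rate = throughput / density = 23299 / 2500 = 9.3196 m^3/h
  thickness = volume rate / (speed * 60 * width), i.e.
  thickness = throughput / (60 * speed * width * density) * 1000
  thickness = 23299 / (60 * 5.2 * 2.9 * 2500) * 1000 = 10.3 mm

10.3 mm


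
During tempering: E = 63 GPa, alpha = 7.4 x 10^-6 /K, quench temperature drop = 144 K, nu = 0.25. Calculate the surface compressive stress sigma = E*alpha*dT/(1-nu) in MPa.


Tempering stress: sigma = E * alpha * dT / (1 - nu)
  E (MPa) = 63 * 1000 = 63000
  Numerator = 63000 * (7.4 x 10^-6) * 144 = 67.1328
  Denominator = 1 - 0.25 = 0.75
  sigma = 67.1328 / 0.75 = 89.5 MPa

89.5 MPa


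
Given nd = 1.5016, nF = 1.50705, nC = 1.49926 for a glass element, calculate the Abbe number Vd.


Abbe number formula: Vd = (nd - 1) / (nF - nC)
  nd - 1 = 1.5016 - 1 = 0.5016
  nF - nC = 1.50705 - 1.49926 = 0.00779
  Vd = 0.5016 / 0.00779 = 64.39

64.39


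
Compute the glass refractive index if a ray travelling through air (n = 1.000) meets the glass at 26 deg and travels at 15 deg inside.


Apply Snell's law: n1 * sin(theta1) = n2 * sin(theta2)
  n2 = n1 * sin(theta1) / sin(theta2)
  sin(26) = 0.438371
  sin(15) = 0.258819
  n2 = 1.000 * 0.438371 / 0.258819 = 1.6937

1.6937


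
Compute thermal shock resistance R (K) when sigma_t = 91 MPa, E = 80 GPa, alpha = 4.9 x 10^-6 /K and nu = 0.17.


Thermal shock resistance: R = sigma * (1 - nu) / (E * alpha)
  Numerator = 91 * (1 - 0.17) = 75.53
  Denominator = 80 * 1000 * (4.9 x 10^-6) = 0.392
  R = 75.53 / 0.392 = 192.7 K

192.7 K


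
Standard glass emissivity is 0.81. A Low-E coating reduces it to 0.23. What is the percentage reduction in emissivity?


Percentage reduction = (1 - coated/uncoated) * 100
  Ratio = 0.23 / 0.81 = 0.284
  Reduction = (1 - 0.284) * 100 = 71.6%

71.6%


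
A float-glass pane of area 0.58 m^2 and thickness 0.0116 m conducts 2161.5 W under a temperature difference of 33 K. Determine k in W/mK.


Fourier's law rearranged: k = Q * t / (A * dT)
  Numerator = 2161.5 * 0.0116 = 25.0734
  Denominator = 0.58 * 33 = 19.14
  k = 25.0734 / 19.14 = 1.31 W/mK

1.31 W/mK


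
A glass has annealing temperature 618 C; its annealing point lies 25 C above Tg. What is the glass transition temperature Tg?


Rearrange T_anneal = Tg + offset for Tg:
  Tg = T_anneal - offset = 618 - 25 = 593 C

593 C


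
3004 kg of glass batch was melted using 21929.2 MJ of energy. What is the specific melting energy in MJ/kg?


Rearrange E = m * s for s:
  s = E / m
  s = 21929.2 / 3004 = 7.3 MJ/kg

7.3 MJ/kg


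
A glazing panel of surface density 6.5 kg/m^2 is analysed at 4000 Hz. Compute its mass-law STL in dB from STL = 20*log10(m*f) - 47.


Mass law: STL = 20 * log10(m * f) - 47
  m * f = 6.5 * 4000 = 26000
  log10(26000) = 4.41497
  STL = 20 * 4.41497 - 47 = 88.2994 - 47 = 41.3 dB

41.3 dB


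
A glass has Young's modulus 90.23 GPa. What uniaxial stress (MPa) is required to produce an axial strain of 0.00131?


Rearrange E = sigma / epsilon:
  sigma = E * epsilon
  E (MPa) = 90.23 * 1000 = 90230
  sigma = 90230 * 0.00131 = 118.2 MPa

118.2 MPa


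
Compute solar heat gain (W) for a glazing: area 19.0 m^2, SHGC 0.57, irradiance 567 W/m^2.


Solar heat gain: Q = Area * SHGC * Irradiance
  Q = 19.0 * 0.57 * 567 = 6140.6 W

6140.6 W


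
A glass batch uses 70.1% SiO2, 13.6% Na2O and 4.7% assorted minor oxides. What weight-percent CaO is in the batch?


Pieces sum to 100%:
  CaO = 100 - (SiO2 + Na2O + others)
  CaO = 100 - (70.1 + 13.6 + 4.7) = 11.6%

11.6%


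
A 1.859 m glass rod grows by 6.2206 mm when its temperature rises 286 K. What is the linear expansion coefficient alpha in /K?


Rearrange dL = alpha * L0 * dT for alpha:
  alpha = dL / (L0 * dT)
  alpha = (6.2206 / 1000) / (1.859 * 286) = 0.0000117 /K = 1.17 x 10^-5 /K

1.17 x 10^-5 /K


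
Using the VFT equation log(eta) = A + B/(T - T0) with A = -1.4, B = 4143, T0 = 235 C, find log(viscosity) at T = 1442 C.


VFT equation: log(eta) = A + B / (T - T0)
  T - T0 = 1442 - 235 = 1207
  B / (T - T0) = 4143 / 1207 = 3.432
  log(eta) = -1.4 + 3.432 = 2.032

2.032


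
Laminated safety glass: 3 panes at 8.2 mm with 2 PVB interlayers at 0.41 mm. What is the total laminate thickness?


Total thickness = glass contribution + PVB contribution
  Glass: 3 * 8.2 = 24.6 mm
  PVB: 2 * 0.41 = 0.82 mm
  Total = 24.6 + 0.82 = 25.42 mm

25.42 mm


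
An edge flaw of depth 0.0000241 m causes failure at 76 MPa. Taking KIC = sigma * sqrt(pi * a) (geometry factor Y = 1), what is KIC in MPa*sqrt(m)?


Fracture toughness: KIC = sigma * sqrt(pi * a)
  pi * a = pi * 0.0000241 = 0.000075712
  sqrt(pi * a) = 0.008701
  KIC = 76 * 0.008701 = 0.661 MPa*sqrt(m)

0.661 MPa*sqrt(m)


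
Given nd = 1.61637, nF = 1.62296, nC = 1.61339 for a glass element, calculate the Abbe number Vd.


Abbe number formula: Vd = (nd - 1) / (nF - nC)
  nd - 1 = 1.61637 - 1 = 0.61637
  nF - nC = 1.62296 - 1.61339 = 0.00957
  Vd = 0.61637 / 0.00957 = 64.41

64.41


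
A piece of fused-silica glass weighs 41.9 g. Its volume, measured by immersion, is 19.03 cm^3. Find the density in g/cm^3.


Use the definition of density:
  rho = mass / volume
  rho = 41.9 / 19.03 = 2.202 g/cm^3

2.202 g/cm^3


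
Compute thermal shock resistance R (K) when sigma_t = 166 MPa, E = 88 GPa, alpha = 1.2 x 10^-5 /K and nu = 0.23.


Thermal shock resistance: R = sigma * (1 - nu) / (E * alpha)
  Numerator = 166 * (1 - 0.23) = 127.82
  Denominator = 88 * 1000 * (1.2 x 10^-5) = 1.056
  R = 127.82 / 1.056 = 121.0 K

121.0 K


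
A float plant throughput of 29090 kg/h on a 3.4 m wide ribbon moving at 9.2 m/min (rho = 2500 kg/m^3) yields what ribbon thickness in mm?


Ribbon cross-section from mass balance:
  Volume rate = throughput / density = 29090 / 2500 = 11.636 m^3/h
  thickness = volume rate / (speed * 60 * width), i.e.
  thickness = throughput / (60 * speed * width * density) * 1000
  thickness = 29090 / (60 * 9.2 * 3.4 * 2500) * 1000 = 6.2 mm

6.2 mm


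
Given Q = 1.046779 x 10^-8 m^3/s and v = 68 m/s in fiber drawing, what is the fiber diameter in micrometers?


Cross-sectional area from continuity:
  A = Q / v = 1.046779 x 10^-8 / 68 = 1.539381 x 10^-10 m^2
Diameter from circular cross-section:
  d = sqrt(4A / pi) * 10^6 (m -> um)
  d = sqrt(4 * 1.539381 x 10^-10 / pi) * 10^6 = 14.0 um

14.0 um


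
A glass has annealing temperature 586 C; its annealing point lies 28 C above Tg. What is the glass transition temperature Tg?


Rearrange T_anneal = Tg + offset for Tg:
  Tg = T_anneal - offset = 586 - 28 = 558 C

558 C


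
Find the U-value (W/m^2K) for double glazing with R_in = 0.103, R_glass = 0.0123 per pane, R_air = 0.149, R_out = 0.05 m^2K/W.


Total thermal resistance (series):
  R_total = R_in + R_glass + R_air + R_glass + R_out
  R_total = 0.103 + 0.0123 + 0.149 + 0.0123 + 0.05 = 0.3266 m^2K/W
U-value = 1 / R_total = 1 / 0.3266 = 3.062 W/m^2K

3.062 W/m^2K


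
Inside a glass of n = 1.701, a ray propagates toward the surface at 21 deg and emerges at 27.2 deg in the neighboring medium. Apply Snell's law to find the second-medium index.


Apply Snell's law: n1 * sin(theta1) = n2 * sin(theta2)
  n2 = n1 * sin(theta1) / sin(theta2)
  sin(21) = 0.358368
  sin(27.2) = 0.457098
  n2 = 1.701 * 0.358368 / 0.457098 = 1.3336

1.3336


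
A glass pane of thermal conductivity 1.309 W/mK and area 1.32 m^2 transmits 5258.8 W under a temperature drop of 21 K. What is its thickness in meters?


Fourier's law: t = k * A * dT / Q
  t = 1.309 * 1.32 * 21 / 5258.8
  t = 36.28548 / 5258.8 = 0.0069 m

0.0069 m


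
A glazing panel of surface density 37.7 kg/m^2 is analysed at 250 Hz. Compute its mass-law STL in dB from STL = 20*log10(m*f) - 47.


Mass law: STL = 20 * log10(m * f) - 47
  m * f = 37.7 * 250 = 9425
  log10(9425) = 3.97428
  STL = 20 * 3.97428 - 47 = 79.4856 - 47 = 32.5 dB

32.5 dB


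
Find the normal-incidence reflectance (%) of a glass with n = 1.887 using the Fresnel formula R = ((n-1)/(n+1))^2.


Fresnel reflectance at normal incidence:
  R = ((n - 1)/(n + 1))^2
  (n - 1)/(n + 1) = (1.887 - 1)/(1.887 + 1) = 0.307239
  R = 0.307239^2 = 0.0943958
  R(%) = 0.0943958 * 100 = 9.44%

9.44%


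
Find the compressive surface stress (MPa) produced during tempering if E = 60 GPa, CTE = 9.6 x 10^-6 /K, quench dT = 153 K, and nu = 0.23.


Tempering stress: sigma = E * alpha * dT / (1 - nu)
  E (MPa) = 60 * 1000 = 60000
  Numerator = 60000 * (9.6 x 10^-6) * 153 = 88.128
  Denominator = 1 - 0.23 = 0.77
  sigma = 88.128 / 0.77 = 114.5 MPa

114.5 MPa


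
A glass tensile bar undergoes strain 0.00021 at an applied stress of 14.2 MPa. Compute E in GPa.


Young's modulus: E = stress / strain
  E = 14.2 MPa / 0.00021 = 67619.05 MPa
Convert to GPa: 67619.05 / 1000 = 67.62 GPa

67.62 GPa


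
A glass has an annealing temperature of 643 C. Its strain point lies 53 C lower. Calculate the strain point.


Strain point = annealing point - difference:
  T_strain = 643 - 53 = 590 C

590 C


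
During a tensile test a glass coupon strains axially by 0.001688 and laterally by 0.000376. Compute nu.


Poisson's ratio: nu = lateral strain / axial strain
  nu = 0.000376 / 0.001688 = 0.2227

0.2227


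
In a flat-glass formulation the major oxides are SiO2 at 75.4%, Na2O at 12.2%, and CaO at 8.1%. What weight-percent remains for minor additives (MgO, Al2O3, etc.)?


Sum the three major oxides:
  SiO2 + Na2O + CaO = 75.4 + 12.2 + 8.1 = 95.7%
Subtract from 100%:
  Others = 100 - 95.7 = 4.3%

4.3%


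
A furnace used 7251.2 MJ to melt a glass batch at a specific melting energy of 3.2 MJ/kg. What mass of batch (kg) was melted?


Rearrange E = m * s for m:
  m = E / s
  m = 7251.2 / 3.2 = 2266.0 kg

2266.0 kg


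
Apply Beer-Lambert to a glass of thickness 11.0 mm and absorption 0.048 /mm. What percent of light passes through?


Beer-Lambert law: T = exp(-alpha * thickness)
  exponent = -0.048 * 11.0 = -0.528
  T = exp(-0.528) = 0.5898
  Percentage = 0.5898 * 100 = 58.98%

58.98%


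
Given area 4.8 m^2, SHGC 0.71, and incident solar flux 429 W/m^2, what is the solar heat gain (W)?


Solar heat gain: Q = Area * SHGC * Irradiance
  Q = 4.8 * 0.71 * 429 = 1462 W

1462 W


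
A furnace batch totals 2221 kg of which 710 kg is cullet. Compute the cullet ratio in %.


Cullet ratio = (cullet mass / total batch mass) * 100
  Ratio = 710 / 2221 * 100 = 31.97%

31.97%


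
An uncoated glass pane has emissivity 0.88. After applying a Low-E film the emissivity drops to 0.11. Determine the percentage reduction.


Percentage reduction = (1 - coated/uncoated) * 100
  Ratio = 0.11 / 0.88 = 0.125
  Reduction = (1 - 0.125) * 100 = 87.5%

87.5%


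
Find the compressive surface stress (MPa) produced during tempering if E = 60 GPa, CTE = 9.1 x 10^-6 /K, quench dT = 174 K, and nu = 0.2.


Tempering stress: sigma = E * alpha * dT / (1 - nu)
  E (MPa) = 60 * 1000 = 60000
  Numerator = 60000 * (9.1 x 10^-6) * 174 = 95.004
  Denominator = 1 - 0.2 = 0.8
  sigma = 95.004 / 0.8 = 118.8 MPa

118.8 MPa


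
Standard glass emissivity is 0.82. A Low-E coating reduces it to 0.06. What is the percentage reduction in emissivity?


Percentage reduction = (1 - coated/uncoated) * 100
  Ratio = 0.06 / 0.82 = 0.0732
  Reduction = (1 - 0.0732) * 100 = 92.7%

92.7%


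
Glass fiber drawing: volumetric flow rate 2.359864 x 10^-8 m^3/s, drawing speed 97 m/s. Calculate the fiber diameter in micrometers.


Cross-sectional area from continuity:
  A = Q / v = 2.359864 x 10^-8 / 97 = 2.432849 x 10^-10 m^2
Diameter from circular cross-section:
  d = sqrt(4A / pi) * 10^6 (m -> um)
  d = sqrt(4 * 2.432849 x 10^-10 / pi) * 10^6 = 17.6 um

17.6 um


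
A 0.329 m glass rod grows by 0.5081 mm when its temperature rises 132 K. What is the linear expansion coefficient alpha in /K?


Rearrange dL = alpha * L0 * dT for alpha:
  alpha = dL / (L0 * dT)
  alpha = (0.5081 / 1000) / (0.329 * 132) = 0.0000117 /K = 1.17 x 10^-5 /K

1.17 x 10^-5 /K


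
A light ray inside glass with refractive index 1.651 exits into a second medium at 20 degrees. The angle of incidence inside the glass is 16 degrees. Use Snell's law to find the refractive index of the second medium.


Apply Snell's law: n1 * sin(theta1) = n2 * sin(theta2)
  n2 = n1 * sin(theta1) / sin(theta2)
  sin(16) = 0.275637
  sin(20) = 0.34202
  n2 = 1.651 * 0.275637 / 0.34202 = 1.3306

1.3306


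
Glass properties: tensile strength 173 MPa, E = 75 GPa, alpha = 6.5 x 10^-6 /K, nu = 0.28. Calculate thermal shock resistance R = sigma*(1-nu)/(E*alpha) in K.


Thermal shock resistance: R = sigma * (1 - nu) / (E * alpha)
  Numerator = 173 * (1 - 0.28) = 124.56
  Denominator = 75 * 1000 * (6.5 x 10^-6) = 0.4875
  R = 124.56 / 0.4875 = 255.5 K

255.5 K


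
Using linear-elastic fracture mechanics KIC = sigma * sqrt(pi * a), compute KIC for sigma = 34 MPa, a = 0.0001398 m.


Fracture toughness: KIC = sigma * sqrt(pi * a)
  pi * a = pi * 0.0001398 = 0.000439195
  sqrt(pi * a) = 0.020957
  KIC = 34 * 0.020957 = 0.713 MPa*sqrt(m)

0.713 MPa*sqrt(m)


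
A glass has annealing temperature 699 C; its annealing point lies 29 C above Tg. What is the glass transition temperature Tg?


Rearrange T_anneal = Tg + offset for Tg:
  Tg = T_anneal - offset = 699 - 29 = 670 C

670 C


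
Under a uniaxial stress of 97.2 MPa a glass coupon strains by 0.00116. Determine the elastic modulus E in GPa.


Young's modulus: E = stress / strain
  E = 97.2 MPa / 0.00116 = 83793.1 MPa
Convert to GPa: 83793.1 / 1000 = 83.79 GPa

83.79 GPa


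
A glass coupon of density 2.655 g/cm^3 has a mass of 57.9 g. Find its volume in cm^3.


Rearrange rho = m / V:
  V = m / rho
  V = 57.9 / 2.655 = 21.808 cm^3

21.808 cm^3


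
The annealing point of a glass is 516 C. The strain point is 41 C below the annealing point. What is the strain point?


Strain point = annealing point - difference:
  T_strain = 516 - 41 = 475 C

475 C


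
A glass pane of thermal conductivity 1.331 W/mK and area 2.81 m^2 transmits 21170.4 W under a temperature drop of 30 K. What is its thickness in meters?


Fourier's law: t = k * A * dT / Q
  t = 1.331 * 2.81 * 30 / 21170.4
  t = 112.2033 / 21170.4 = 0.0053 m

0.0053 m


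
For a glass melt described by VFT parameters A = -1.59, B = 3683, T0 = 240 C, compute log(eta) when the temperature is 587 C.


VFT equation: log(eta) = A + B / (T - T0)
  T - T0 = 587 - 240 = 347
  B / (T - T0) = 3683 / 347 = 10.614
  log(eta) = -1.59 + 10.614 = 9.024

9.024


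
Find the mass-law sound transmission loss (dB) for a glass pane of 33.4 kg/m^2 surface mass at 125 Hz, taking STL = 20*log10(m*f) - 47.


Mass law: STL = 20 * log10(m * f) - 47
  m * f = 33.4 * 125 = 4175
  log10(4175) = 3.62066
  STL = 20 * 3.62066 - 47 = 72.4132 - 47 = 25.4 dB

25.4 dB


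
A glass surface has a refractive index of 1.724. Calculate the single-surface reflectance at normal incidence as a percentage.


Fresnel reflectance at normal incidence:
  R = ((n - 1)/(n + 1))^2
  (n - 1)/(n + 1) = (1.724 - 1)/(1.724 + 1) = 0.265786
  R = 0.265786^2 = 0.0706422
  R(%) = 0.0706422 * 100 = 7.064%

7.064%


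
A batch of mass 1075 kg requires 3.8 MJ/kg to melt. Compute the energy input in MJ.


Total energy = mass * specific energy
  E = 1075 * 3.8 = 4085 MJ

4085 MJ


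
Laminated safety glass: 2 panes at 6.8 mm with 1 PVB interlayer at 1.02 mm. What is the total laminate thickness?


Total thickness = glass contribution + PVB contribution
  Glass: 2 * 6.8 = 13.6 mm
  PVB: 1 * 1.02 = 1.02 mm
  Total = 13.6 + 1.02 = 14.62 mm

14.62 mm


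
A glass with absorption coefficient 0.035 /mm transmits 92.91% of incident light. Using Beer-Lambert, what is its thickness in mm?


Rearrange T = exp(-alpha * thickness):
  thickness = -ln(T) / alpha
  T = 92.91/100 = 0.9291
  ln(T) = -0.07354
  -ln(T) = 0.07354
  thickness = 0.07354 / 0.035 = 2.1 mm

2.1 mm
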